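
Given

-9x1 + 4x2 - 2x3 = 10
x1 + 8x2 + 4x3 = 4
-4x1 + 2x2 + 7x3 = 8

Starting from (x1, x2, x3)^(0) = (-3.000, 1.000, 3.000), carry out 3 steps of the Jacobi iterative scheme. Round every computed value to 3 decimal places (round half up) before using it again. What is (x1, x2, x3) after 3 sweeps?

(-0.749, 0.370, 0.145)

Iteration 1:
  x1 = (10 - (4)·1.000 - (-2)·3.000) / (-9) = -1.333
  x2 = (4 - (1)·-3.000 - (4)·3.000) / (8) = -0.625
  x3 = (8 - (-4)·-3.000 - (2)·1.000) / (7) = -0.857
Iteration 2:
  x1 = (10 - (4)·-0.625 - (-2)·-0.857) / (-9) = -1.198
  x2 = (4 - (1)·-1.333 - (4)·-0.857) / (8) = 1.095
  x3 = (8 - (-4)·-1.333 - (2)·-0.625) / (7) = 0.560
Iteration 3:
  x1 = (10 - (4)·1.095 - (-2)·0.560) / (-9) = -0.749
  x2 = (4 - (1)·-1.198 - (4)·0.560) / (8) = 0.370
  x3 = (8 - (-4)·-1.198 - (2)·1.095) / (7) = 0.145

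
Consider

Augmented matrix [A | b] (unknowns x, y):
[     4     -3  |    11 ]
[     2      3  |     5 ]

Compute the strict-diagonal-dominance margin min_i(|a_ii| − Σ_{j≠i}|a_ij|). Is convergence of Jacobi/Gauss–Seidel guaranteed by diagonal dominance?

1

row 1: |4| − (3) = 1
row 2: |3| − (2) = 1
minimum over rows = 1 → strictly diagonally dominant (convergence guaranteed)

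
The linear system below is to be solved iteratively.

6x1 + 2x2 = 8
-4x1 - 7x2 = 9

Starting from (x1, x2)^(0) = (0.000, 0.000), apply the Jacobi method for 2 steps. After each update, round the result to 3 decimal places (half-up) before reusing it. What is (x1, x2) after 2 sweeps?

(1.762, -2.047)

Iteration 1:
  x1 = (8 - (2)·0.000) / (6) = 1.333
  x2 = (9 - (-4)·0.000) / (-7) = -1.286
Iteration 2:
  x1 = (8 - (2)·-1.286) / (6) = 1.762
  x2 = (9 - (-4)·1.333) / (-7) = -2.047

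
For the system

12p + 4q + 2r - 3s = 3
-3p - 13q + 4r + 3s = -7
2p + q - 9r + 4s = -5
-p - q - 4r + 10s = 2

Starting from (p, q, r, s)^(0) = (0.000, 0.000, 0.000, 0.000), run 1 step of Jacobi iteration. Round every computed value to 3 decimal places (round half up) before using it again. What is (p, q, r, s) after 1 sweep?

Iteration 1:
  p = (3 - (4)·0.000 - (2)·0.000 - (-3)·0.000) / (12) = 0.250
  q = (-7 - (-3)·0.000 - (4)·0.000 - (3)·0.000) / (-13) = 0.538
  r = (-5 - (2)·0.000 - (1)·0.000 - (4)·0.000) / (-9) = 0.556
  s = (2 - (-1)·0.000 - (-1)·0.000 - (-4)·0.000) / (10) = 0.200

(0.250, 0.538, 0.556, 0.200)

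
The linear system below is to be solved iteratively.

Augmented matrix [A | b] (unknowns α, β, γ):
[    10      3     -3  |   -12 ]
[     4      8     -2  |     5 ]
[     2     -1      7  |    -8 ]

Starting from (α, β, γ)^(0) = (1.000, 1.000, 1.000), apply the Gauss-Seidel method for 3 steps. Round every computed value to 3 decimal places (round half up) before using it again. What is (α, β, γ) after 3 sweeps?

Iteration 1:
  α = (-12 - (3)·1.000 - (-3)·1.000) / (10) = -1.200
  β = (5 - (4)·-1.200 - (-2)·1.000) / (8) = 1.475
  γ = (-8 - (2)·-1.200 - (-1)·1.475) / (7) = -0.589
Iteration 2:
  α = (-12 - (3)·1.475 - (-3)·-0.589) / (10) = -1.819
  β = (5 - (4)·-1.819 - (-2)·-0.589) / (8) = 1.387
  γ = (-8 - (2)·-1.819 - (-1)·1.387) / (7) = -0.425
Iteration 3:
  α = (-12 - (3)·1.387 - (-3)·-0.425) / (10) = -1.744
  β = (5 - (4)·-1.744 - (-2)·-0.425) / (8) = 1.391
  γ = (-8 - (2)·-1.744 - (-1)·1.391) / (7) = -0.446

(-1.744, 1.391, -0.446)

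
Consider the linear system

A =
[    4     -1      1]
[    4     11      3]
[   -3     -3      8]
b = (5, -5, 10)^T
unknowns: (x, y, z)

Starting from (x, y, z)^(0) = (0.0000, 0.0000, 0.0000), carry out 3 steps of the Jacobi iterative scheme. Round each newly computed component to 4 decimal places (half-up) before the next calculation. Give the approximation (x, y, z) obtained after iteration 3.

(0.5504, -1.1764, 1.0902)

Iteration 1:
  x = (5 - (-1)·0.0000 - (1)·0.0000) / (4) = 1.2500
  y = (-5 - (4)·0.0000 - (3)·0.0000) / (11) = -0.4545
  z = (10 - (-3)·0.0000 - (-3)·0.0000) / (8) = 1.2500
Iteration 2:
  x = (5 - (-1)·-0.4545 - (1)·1.2500) / (4) = 0.8239
  y = (-5 - (4)·1.2500 - (3)·1.2500) / (11) = -1.2500
  z = (10 - (-3)·1.2500 - (-3)·-0.4545) / (8) = 1.5483
Iteration 3:
  x = (5 - (-1)·-1.2500 - (1)·1.5483) / (4) = 0.5504
  y = (-5 - (4)·0.8239 - (3)·1.5483) / (11) = -1.1764
  z = (10 - (-3)·0.8239 - (-3)·-1.2500) / (8) = 1.0902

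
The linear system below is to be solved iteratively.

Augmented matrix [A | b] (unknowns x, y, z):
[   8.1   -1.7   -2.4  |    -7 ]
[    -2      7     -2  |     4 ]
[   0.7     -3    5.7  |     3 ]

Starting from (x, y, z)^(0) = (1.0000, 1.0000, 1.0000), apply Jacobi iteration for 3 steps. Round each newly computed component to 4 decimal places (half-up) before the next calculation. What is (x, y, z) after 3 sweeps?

(-0.3628, 0.8066, 0.9559)

Iteration 1:
  x = (-7 - (-1.7)·1.0000 - (-2.4)·1.0000) / (8.1) = -0.3580
  y = (4 - (-2)·1.0000 - (-2)·1.0000) / (7) = 1.1429
  z = (3 - (0.7)·1.0000 - (-3)·1.0000) / (5.7) = 0.9298
Iteration 2:
  x = (-7 - (-1.7)·1.1429 - (-2.4)·0.9298) / (8.1) = -0.3488
  y = (4 - (-2)·-0.3580 - (-2)·0.9298) / (7) = 0.7348
  z = (3 - (0.7)·-0.3580 - (-3)·1.1429) / (5.7) = 1.1718
Iteration 3:
  x = (-7 - (-1.7)·0.7348 - (-2.4)·1.1718) / (8.1) = -0.3628
  y = (4 - (-2)·-0.3488 - (-2)·1.1718) / (7) = 0.8066
  z = (3 - (0.7)·-0.3488 - (-3)·0.7348) / (5.7) = 0.9559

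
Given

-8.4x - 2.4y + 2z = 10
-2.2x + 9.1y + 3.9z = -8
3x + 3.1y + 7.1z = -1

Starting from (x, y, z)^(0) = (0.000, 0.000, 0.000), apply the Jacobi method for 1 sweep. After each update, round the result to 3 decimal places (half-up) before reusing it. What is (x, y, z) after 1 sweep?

(-1.190, -0.879, -0.141)

Iteration 1:
  x = (10 - (-2.4)·0.000 - (2)·0.000) / (-8.4) = -1.190
  y = (-8 - (-2.2)·0.000 - (3.9)·0.000) / (9.1) = -0.879
  z = (-1 - (3)·0.000 - (3.1)·0.000) / (7.1) = -0.141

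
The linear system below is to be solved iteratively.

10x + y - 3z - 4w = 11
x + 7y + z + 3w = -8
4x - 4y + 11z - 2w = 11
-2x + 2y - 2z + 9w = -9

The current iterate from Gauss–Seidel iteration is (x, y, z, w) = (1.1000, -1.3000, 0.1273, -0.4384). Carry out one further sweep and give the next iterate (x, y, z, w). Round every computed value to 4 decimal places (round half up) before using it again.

(1.0928, -1.1293, 0.1123, -0.4812)

One sweep:
  x = (11 - (1)·-1.3000 - (-3)·0.1273 - (-4)·-0.4384) / (10) = 1.0928
  y = (-8 - (1)·1.0928 - (1)·0.1273 - (3)·-0.4384) / (7) = -1.1293
  z = (11 - (4)·1.0928 - (-4)·-1.1293 - (-2)·-0.4384) / (11) = 0.1123
  w = (-9 - (-2)·1.0928 - (2)·-1.1293 - (-2)·0.1123) / (9) = -0.4812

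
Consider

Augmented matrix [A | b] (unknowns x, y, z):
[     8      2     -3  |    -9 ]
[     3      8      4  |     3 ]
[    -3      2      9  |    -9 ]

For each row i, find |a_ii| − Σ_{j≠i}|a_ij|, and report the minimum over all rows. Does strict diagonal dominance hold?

row 1: |8| − (2+3) = 3
row 2: |8| − (3+4) = 1
row 3: |9| − (3+2) = 4
minimum over rows = 1 → strictly diagonally dominant (convergence guaranteed)

1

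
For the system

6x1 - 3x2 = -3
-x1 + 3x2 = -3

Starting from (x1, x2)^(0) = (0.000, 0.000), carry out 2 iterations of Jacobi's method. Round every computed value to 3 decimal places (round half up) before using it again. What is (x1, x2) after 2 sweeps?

(-1.000, -1.167)

Iteration 1:
  x1 = (-3 - (-3)·0.000) / (6) = -0.500
  x2 = (-3 - (-1)·0.000) / (3) = -1.000
Iteration 2:
  x1 = (-3 - (-3)·-1.000) / (6) = -1.000
  x2 = (-3 - (-1)·-0.500) / (3) = -1.167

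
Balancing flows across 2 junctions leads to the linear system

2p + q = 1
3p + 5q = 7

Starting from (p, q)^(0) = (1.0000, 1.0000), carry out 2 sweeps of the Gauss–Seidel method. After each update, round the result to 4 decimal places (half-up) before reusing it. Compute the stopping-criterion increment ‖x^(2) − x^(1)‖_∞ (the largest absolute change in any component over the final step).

0.2000

Iteration 1:
  p = (1 - (1)·1.0000) / (2) = 0.0000
  q = (7 - (3)·0.0000) / (5) = 1.4000
Iteration 2:
  p = (1 - (1)·1.4000) / (2) = -0.2000
  q = (7 - (3)·-0.2000) / (5) = 1.5200
Change: (-0.2000, 0.1200) → max |·| = 0.2000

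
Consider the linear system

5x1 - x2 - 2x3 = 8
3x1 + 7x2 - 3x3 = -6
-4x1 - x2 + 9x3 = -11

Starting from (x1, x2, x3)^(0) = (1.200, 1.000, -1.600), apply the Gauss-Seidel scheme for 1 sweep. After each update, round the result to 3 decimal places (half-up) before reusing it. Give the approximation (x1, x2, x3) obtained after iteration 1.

(1.160, -2.040, -0.933)

Iteration 1:
  x1 = (8 - (-1)·1.000 - (-2)·-1.600) / (5) = 1.160
  x2 = (-6 - (3)·1.160 - (-3)·-1.600) / (7) = -2.040
  x3 = (-11 - (-4)·1.160 - (-1)·-2.040) / (9) = -0.933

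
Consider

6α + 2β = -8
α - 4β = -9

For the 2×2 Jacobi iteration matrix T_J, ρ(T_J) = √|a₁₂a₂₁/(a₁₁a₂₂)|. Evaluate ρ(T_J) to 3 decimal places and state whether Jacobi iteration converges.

a₁₂a₂₁/(a₁₁a₂₂) = (2)·(1) / ((6)·(-4)) = -0.083333
ρ = √|-0.083333| = √0.083333 = 0.289
ρ < 1, so Jacobi converges

0.289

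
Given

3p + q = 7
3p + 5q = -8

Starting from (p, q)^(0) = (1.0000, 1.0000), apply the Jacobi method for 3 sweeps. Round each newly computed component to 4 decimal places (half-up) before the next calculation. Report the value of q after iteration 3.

-3.4400

Iteration 1:
  p = (7 - (1)·1.0000) / (3) = 2.0000
  q = (-8 - (3)·1.0000) / (5) = -2.2000
Iteration 2:
  p = (7 - (1)·-2.2000) / (3) = 3.0667
  q = (-8 - (3)·2.0000) / (5) = -2.8000
Iteration 3:
  p = (7 - (1)·-2.8000) / (3) = 3.2667
  q = (-8 - (3)·3.0667) / (5) = -3.4400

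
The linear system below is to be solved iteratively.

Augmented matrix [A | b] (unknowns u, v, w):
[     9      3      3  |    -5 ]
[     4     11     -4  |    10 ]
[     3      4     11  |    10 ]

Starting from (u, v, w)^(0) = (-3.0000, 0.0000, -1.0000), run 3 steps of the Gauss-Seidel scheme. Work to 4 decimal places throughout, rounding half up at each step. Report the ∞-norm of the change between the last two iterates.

0.2670

Iteration 1:
  u = (-5 - (3)·0.0000 - (3)·-1.0000) / (9) = -0.2222
  v = (10 - (4)·-0.2222 - (-4)·-1.0000) / (11) = 0.6263
  w = (10 - (3)·-0.2222 - (4)·0.6263) / (11) = 0.7419
Iteration 2:
  u = (-5 - (3)·0.6263 - (3)·0.7419) / (9) = -1.0116
  v = (10 - (4)·-1.0116 - (-4)·0.7419) / (11) = 1.5467
  w = (10 - (3)·-1.0116 - (4)·1.5467) / (11) = 0.6225
Iteration 3:
  u = (-5 - (3)·1.5467 - (3)·0.6225) / (9) = -1.2786
  v = (10 - (4)·-1.2786 - (-4)·0.6225) / (11) = 1.6004
  w = (10 - (3)·-1.2786 - (4)·1.6004) / (11) = 0.6758
Change: (-0.2670, 0.0537, 0.0533) → max |·| = 0.2670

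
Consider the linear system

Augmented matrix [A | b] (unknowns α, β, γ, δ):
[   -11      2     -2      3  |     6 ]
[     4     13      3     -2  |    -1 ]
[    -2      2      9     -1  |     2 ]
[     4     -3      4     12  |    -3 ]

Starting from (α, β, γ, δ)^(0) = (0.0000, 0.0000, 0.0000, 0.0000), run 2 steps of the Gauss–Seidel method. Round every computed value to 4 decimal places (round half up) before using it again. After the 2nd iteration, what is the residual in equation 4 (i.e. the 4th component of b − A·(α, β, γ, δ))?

0.0002

Iteration 1:
  α = (6 - (2)·0.0000 - (-2)·0.0000 - (3)·0.0000) / (-11) = -0.5455
  β = (-1 - (4)·-0.5455 - (3)·0.0000 - (-2)·0.0000) / (13) = 0.0909
  γ = (2 - (-2)·-0.5455 - (2)·0.0909 - (-1)·0.0000) / (9) = 0.0808
  δ = (-3 - (4)·-0.5455 - (-3)·0.0909 - (4)·0.0808) / (12) = -0.0724
Iteration 2:
  α = (6 - (2)·0.0909 - (-2)·0.0808 - (3)·-0.0724) / (-11) = -0.5634
  β = (-1 - (4)·-0.5634 - (3)·0.0808 - (-2)·-0.0724) / (13) = 0.0666
  γ = (2 - (-2)·-0.5634 - (2)·0.0666 - (-1)·-0.0724) / (9) = 0.0742
  δ = (-3 - (4)·-0.5634 - (-3)·0.0666 - (4)·0.0742) / (12) = -0.0703
Residual b − A·x = (0.0287, 0.0246, 0.0019, 0.0002)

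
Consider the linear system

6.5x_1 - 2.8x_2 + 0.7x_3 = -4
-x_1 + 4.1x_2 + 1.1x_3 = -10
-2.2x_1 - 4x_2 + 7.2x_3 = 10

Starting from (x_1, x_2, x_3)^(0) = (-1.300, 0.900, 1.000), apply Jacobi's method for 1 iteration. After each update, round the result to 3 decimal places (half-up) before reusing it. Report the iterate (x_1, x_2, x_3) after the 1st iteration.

(-0.335, -3.024, 1.492)

Iteration 1:
  x_1 = (-4 - (-2.8)·0.900 - (0.7)·1.000) / (6.5) = -0.335
  x_2 = (-10 - (-1)·-1.300 - (1.1)·1.000) / (4.1) = -3.024
  x_3 = (10 - (-2.2)·-1.300 - (-4)·0.900) / (7.2) = 1.492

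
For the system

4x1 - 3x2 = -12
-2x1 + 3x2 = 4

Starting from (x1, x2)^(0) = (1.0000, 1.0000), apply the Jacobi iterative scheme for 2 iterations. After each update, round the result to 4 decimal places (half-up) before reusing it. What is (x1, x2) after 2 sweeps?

Iteration 1:
  x1 = (-12 - (-3)·1.0000) / (4) = -2.2500
  x2 = (4 - (-2)·1.0000) / (3) = 2.0000
Iteration 2:
  x1 = (-12 - (-3)·2.0000) / (4) = -1.5000
  x2 = (4 - (-2)·-2.2500) / (3) = -0.1667

(-1.5000, -0.1667)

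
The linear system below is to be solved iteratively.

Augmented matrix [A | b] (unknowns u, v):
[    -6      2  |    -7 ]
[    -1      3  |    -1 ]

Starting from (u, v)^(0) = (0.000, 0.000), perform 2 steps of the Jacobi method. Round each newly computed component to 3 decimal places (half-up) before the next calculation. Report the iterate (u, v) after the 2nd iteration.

(1.056, 0.056)

Iteration 1:
  u = (-7 - (2)·0.000) / (-6) = 1.167
  v = (-1 - (-1)·0.000) / (3) = -0.333
Iteration 2:
  u = (-7 - (2)·-0.333) / (-6) = 1.056
  v = (-1 - (-1)·1.167) / (3) = 0.056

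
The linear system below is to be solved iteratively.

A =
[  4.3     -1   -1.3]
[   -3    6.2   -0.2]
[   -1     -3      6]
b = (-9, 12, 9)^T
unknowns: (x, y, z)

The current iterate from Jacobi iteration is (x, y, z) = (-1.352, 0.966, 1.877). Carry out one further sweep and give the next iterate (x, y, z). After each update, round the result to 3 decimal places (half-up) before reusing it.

One sweep:
  x = (-9 - (-1)·0.966 - (-1.3)·1.877) / (4.3) = -1.301
  y = (12 - (-3)·-1.352 - (-0.2)·1.877) / (6.2) = 1.342
  z = (9 - (-1)·-1.352 - (-3)·0.966) / (6) = 1.758

(-1.301, 1.342, 1.758)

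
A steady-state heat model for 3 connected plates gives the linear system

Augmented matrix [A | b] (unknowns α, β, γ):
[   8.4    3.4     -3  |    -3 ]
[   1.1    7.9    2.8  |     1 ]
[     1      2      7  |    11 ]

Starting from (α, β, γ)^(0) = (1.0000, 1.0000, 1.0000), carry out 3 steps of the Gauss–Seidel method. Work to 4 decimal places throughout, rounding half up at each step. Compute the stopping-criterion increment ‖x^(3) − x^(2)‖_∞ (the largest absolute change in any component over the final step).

Iteration 1:
  α = (-3 - (3.4)·1.0000 - (-3)·1.0000) / (8.4) = -0.4048
  β = (1 - (1.1)·-0.4048 - (2.8)·1.0000) / (7.9) = -0.1715
  γ = (11 - (1)·-0.4048 - (2)·-0.1715) / (7) = 1.6783
Iteration 2:
  α = (-3 - (3.4)·-0.1715 - (-3)·1.6783) / (8.4) = 0.3117
  β = (1 - (1.1)·0.3117 - (2.8)·1.6783) / (7.9) = -0.5117
  γ = (11 - (1)·0.3117 - (2)·-0.5117) / (7) = 1.6731
Iteration 3:
  α = (-3 - (3.4)·-0.5117 - (-3)·1.6731) / (8.4) = 0.4475
  β = (1 - (1.1)·0.4475 - (2.8)·1.6731) / (7.9) = -0.5287
  γ = (11 - (1)·0.4475 - (2)·-0.5287) / (7) = 1.6586
Change: (0.1358, -0.0170, -0.0145) → max |·| = 0.1358

0.1358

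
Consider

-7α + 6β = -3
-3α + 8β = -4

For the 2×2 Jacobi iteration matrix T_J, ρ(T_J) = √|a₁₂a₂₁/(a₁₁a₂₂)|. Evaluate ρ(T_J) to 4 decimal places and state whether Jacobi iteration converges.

0.5669

a₁₂a₂₁/(a₁₁a₂₂) = (6)·(-3) / ((-7)·(8)) = 0.321429
ρ = √|0.321429| = √0.321429 = 0.5669
ρ < 1, so Jacobi converges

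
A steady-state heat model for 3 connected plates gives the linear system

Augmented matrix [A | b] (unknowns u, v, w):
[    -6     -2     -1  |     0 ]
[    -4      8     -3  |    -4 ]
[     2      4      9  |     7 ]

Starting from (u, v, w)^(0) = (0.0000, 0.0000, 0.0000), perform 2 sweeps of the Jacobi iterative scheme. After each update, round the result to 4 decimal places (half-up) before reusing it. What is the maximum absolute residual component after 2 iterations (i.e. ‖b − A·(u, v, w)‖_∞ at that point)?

Iteration 1:
  u = (0 - (-2)·0.0000 - (-1)·0.0000) / (-6) = 0.0000
  v = (-4 - (-4)·0.0000 - (-3)·0.0000) / (8) = -0.5000
  w = (7 - (2)·0.0000 - (4)·0.0000) / (9) = 0.7778
Iteration 2:
  u = (0 - (-2)·-0.5000 - (-1)·0.7778) / (-6) = 0.0370
  v = (-4 - (-4)·0.0000 - (-3)·0.7778) / (8) = -0.2083
  w = (7 - (2)·0.0000 - (4)·-0.5000) / (9) = 1.0000
Residual b − A·x = (0.8054, 0.8144, -1.2408); ∞-norm = 1.2408

1.2408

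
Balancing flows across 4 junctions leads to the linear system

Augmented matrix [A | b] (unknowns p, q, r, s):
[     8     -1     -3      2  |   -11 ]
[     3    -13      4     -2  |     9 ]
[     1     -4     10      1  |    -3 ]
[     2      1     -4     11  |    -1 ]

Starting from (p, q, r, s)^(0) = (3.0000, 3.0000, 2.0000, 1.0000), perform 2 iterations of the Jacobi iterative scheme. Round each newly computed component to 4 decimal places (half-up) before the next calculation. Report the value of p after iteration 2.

Iteration 1:
  p = (-11 - (-1)·3.0000 - (-3)·2.0000 - (2)·1.0000) / (8) = -0.5000
  q = (9 - (3)·3.0000 - (4)·2.0000 - (-2)·1.0000) / (-13) = 0.4615
  r = (-3 - (1)·3.0000 - (-4)·3.0000 - (1)·1.0000) / (10) = 0.5000
  s = (-1 - (2)·3.0000 - (1)·3.0000 - (-4)·2.0000) / (11) = -0.1818
Iteration 2:
  p = (-11 - (-1)·0.4615 - (-3)·0.5000 - (2)·-0.1818) / (8) = -1.0844
  q = (9 - (3)·-0.5000 - (4)·0.5000 - (-2)·-0.1818) / (-13) = -0.6259
  r = (-3 - (1)·-0.5000 - (-4)·0.4615 - (1)·-0.1818) / (10) = -0.0472
  s = (-1 - (2)·-0.5000 - (1)·0.4615 - (-4)·0.5000) / (11) = 0.1399

-1.0844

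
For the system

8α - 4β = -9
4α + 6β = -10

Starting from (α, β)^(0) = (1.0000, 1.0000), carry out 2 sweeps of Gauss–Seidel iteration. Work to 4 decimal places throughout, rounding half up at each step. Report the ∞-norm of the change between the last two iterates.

Iteration 1:
  α = (-9 - (-4)·1.0000) / (8) = -0.6250
  β = (-10 - (4)·-0.6250) / (6) = -1.2500
Iteration 2:
  α = (-9 - (-4)·-1.2500) / (8) = -1.7500
  β = (-10 - (4)·-1.7500) / (6) = -0.5000
Change: (-1.1250, 0.7500) → max |·| = 1.1250

1.1250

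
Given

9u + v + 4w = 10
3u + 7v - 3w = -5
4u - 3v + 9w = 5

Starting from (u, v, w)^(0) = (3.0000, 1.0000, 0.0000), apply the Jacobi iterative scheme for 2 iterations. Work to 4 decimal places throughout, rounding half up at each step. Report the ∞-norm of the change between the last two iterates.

Iteration 1:
  u = (10 - (1)·1.0000 - (4)·0.0000) / (9) = 1.0000
  v = (-5 - (3)·3.0000 - (-3)·0.0000) / (7) = -2.0000
  w = (5 - (4)·3.0000 - (-3)·1.0000) / (9) = -0.4444
Iteration 2:
  u = (10 - (1)·-2.0000 - (4)·-0.4444) / (9) = 1.5308
  v = (-5 - (3)·1.0000 - (-3)·-0.4444) / (7) = -1.3333
  w = (5 - (4)·1.0000 - (-3)·-2.0000) / (9) = -0.5556
Change: (0.5308, 0.6667, -0.1112) → max |·| = 0.6667

0.6667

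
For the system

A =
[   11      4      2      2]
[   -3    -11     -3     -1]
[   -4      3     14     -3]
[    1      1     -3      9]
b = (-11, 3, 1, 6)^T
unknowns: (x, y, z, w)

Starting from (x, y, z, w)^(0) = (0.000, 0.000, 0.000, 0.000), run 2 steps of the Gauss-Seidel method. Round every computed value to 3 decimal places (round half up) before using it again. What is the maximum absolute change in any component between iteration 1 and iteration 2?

0.122

Iteration 1:
  x = (-11 - (4)·0.000 - (2)·0.000 - (2)·0.000) / (11) = -1.000
  y = (3 - (-3)·-1.000 - (-3)·0.000 - (-1)·0.000) / (-11) = 0.000
  z = (1 - (-4)·-1.000 - (3)·0.000 - (-3)·0.000) / (14) = -0.214
  w = (6 - (1)·-1.000 - (1)·0.000 - (-3)·-0.214) / (9) = 0.706
Iteration 2:
  x = (-11 - (4)·0.000 - (2)·-0.214 - (2)·0.706) / (11) = -1.089
  y = (3 - (-3)·-1.089 - (-3)·-0.214 - (-1)·0.706) / (-11) = 0.018
  z = (1 - (-4)·-1.089 - (3)·0.018 - (-3)·0.706) / (14) = -0.092
  w = (6 - (1)·-1.089 - (1)·0.018 - (-3)·-0.092) / (9) = 0.755
Change: (-0.089, 0.018, 0.122, 0.049) → max |·| = 0.122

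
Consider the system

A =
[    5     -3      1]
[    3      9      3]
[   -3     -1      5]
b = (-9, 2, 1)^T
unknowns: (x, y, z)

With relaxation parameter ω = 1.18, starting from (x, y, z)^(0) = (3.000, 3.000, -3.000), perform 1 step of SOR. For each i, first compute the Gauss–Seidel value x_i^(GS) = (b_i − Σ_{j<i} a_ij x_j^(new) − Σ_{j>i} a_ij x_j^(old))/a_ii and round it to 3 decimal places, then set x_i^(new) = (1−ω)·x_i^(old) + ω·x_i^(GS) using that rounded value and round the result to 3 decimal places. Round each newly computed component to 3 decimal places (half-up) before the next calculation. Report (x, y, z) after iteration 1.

(0.168, 0.836, 1.092)

Iteration 1:
  x: GS value = (-9 - (-3)·3.000 - (1)·-3.000) / (5) = 0.600;  x ← (1−ω)·3.000 + ω·0.600 = 0.168
  y: GS value = (2 - (3)·0.168 - (3)·-3.000) / (9) = 1.166;  y ← (1−ω)·3.000 + ω·1.166 = 0.836
  z: GS value = (1 - (-3)·0.168 - (-1)·0.836) / (5) = 0.468;  z ← (1−ω)·-3.000 + ω·0.468 = 1.092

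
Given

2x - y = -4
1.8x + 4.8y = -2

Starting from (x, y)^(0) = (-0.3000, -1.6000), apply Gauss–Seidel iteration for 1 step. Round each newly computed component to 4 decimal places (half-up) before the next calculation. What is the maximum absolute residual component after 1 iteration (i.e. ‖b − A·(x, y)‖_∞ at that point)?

Iteration 1:
  x = (-4 - (-1)·-1.6000) / (2) = -2.8000
  y = (-2 - (1.8)·-2.8000) / (4.8) = 0.6333
Residual b − A·x = (2.2333, 0.0002); ∞-norm = 2.2333

2.2333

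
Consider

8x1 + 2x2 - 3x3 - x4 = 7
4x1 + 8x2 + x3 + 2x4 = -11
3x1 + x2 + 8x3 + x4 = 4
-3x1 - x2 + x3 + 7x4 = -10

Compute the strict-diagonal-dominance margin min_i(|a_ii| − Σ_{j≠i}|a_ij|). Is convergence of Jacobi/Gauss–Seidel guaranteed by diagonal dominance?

1

row 1: |8| − (2+3+1) = 2
row 2: |8| − (4+1+2) = 1
row 3: |8| − (3+1+1) = 3
row 4: |7| − (3+1+1) = 2
minimum over rows = 1 → strictly diagonally dominant (convergence guaranteed)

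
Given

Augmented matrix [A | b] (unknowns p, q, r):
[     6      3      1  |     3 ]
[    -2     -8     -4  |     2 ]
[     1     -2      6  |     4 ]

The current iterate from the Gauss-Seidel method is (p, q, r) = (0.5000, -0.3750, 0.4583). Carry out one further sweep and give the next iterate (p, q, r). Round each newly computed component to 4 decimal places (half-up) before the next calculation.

One sweep:
  p = (3 - (3)·-0.3750 - (1)·0.4583) / (6) = 0.6111
  q = (2 - (-2)·0.6111 - (-4)·0.4583) / (-8) = -0.6319
  r = (4 - (1)·0.6111 - (-2)·-0.6319) / (6) = 0.3542

(0.6111, -0.6319, 0.3542)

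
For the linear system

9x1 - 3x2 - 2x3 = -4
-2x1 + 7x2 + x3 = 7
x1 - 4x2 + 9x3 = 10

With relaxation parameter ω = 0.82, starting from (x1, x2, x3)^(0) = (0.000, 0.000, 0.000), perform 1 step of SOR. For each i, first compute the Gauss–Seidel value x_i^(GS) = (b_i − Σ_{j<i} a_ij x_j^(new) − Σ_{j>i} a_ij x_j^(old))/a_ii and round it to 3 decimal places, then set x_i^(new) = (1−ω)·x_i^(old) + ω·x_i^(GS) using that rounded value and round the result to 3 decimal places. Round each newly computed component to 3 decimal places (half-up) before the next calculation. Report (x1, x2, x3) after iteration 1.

Iteration 1:
  x1: GS value = (-4 - (-3)·0.000 - (-2)·0.000) / (9) = -0.444;  x1 ← (1−ω)·0.000 + ω·-0.444 = -0.364
  x2: GS value = (7 - (-2)·-0.364 - (1)·0.000) / (7) = 0.896;  x2 ← (1−ω)·0.000 + ω·0.896 = 0.735
  x3: GS value = (10 - (1)·-0.364 - (-4)·0.735) / (9) = 1.478;  x3 ← (1−ω)·0.000 + ω·1.478 = 1.212

(-0.364, 0.735, 1.212)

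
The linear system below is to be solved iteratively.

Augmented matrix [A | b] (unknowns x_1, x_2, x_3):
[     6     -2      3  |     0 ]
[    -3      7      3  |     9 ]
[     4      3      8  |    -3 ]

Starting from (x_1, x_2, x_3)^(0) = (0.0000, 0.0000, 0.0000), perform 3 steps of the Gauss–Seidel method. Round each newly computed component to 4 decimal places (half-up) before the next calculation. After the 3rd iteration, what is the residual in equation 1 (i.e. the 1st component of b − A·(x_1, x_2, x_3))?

Iteration 1:
  x_1 = (0 - (-2)·0.0000 - (3)·0.0000) / (6) = 0.0000
  x_2 = (9 - (-3)·0.0000 - (3)·0.0000) / (7) = 1.2857
  x_3 = (-3 - (4)·0.0000 - (3)·1.2857) / (8) = -0.8571
Iteration 2:
  x_1 = (0 - (-2)·1.2857 - (3)·-0.8571) / (6) = 0.8571
  x_2 = (9 - (-3)·0.8571 - (3)·-0.8571) / (7) = 2.0204
  x_3 = (-3 - (4)·0.8571 - (3)·2.0204) / (8) = -1.5612
Iteration 3:
  x_1 = (0 - (-2)·2.0204 - (3)·-1.5612) / (6) = 1.4541
  x_2 = (9 - (-3)·1.4541 - (3)·-1.5612) / (7) = 2.5780
  x_3 = (-3 - (4)·1.4541 - (3)·2.5780) / (8) = -2.0688
Residual b − A·x = (2.6378, 1.5227, 0.0000)

2.6378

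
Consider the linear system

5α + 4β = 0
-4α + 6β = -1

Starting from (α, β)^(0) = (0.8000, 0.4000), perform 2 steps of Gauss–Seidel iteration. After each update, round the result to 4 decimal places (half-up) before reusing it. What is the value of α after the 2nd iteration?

Iteration 1:
  α = (0 - (4)·0.4000) / (5) = -0.3200
  β = (-1 - (-4)·-0.3200) / (6) = -0.3800
Iteration 2:
  α = (0 - (4)·-0.3800) / (5) = 0.3040
  β = (-1 - (-4)·0.3040) / (6) = 0.0360

0.3040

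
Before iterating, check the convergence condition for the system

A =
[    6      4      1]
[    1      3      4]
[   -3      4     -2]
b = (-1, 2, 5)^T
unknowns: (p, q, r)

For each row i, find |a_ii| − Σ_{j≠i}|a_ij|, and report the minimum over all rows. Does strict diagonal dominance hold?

-5

row 1: |6| − (4+1) = 1
row 2: |3| − (1+4) = -2
row 3: |-2| − (3+4) = -5
minimum over rows = -5 → not strictly diagonally dominant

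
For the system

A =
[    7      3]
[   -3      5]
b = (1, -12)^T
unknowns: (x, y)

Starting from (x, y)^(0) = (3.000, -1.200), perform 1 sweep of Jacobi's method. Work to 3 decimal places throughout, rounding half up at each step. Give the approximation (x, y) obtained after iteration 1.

(0.657, -0.600)

Iteration 1:
  x = (1 - (3)·-1.200) / (7) = 0.657
  y = (-12 - (-3)·3.000) / (5) = -0.600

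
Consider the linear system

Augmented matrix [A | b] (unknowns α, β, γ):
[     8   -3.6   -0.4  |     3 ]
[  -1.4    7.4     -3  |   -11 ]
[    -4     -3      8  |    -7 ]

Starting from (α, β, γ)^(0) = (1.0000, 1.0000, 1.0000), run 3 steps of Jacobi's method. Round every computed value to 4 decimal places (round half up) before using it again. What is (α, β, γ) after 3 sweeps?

(-0.2580, -1.8045, -1.3835)

Iteration 1:
  α = (3 - (-3.6)·1.0000 - (-0.4)·1.0000) / (8) = 0.8750
  β = (-11 - (-1.4)·1.0000 - (-3)·1.0000) / (7.4) = -0.8919
  γ = (-7 - (-4)·1.0000 - (-3)·1.0000) / (8) = 0.0000
Iteration 2:
  α = (3 - (-3.6)·-0.8919 - (-0.4)·0.0000) / (8) = -0.0264
  β = (-11 - (-1.4)·0.8750 - (-3)·0.0000) / (7.4) = -1.3209
  γ = (-7 - (-4)·0.8750 - (-3)·-0.8919) / (8) = -0.7720
Iteration 3:
  α = (3 - (-3.6)·-1.3209 - (-0.4)·-0.7720) / (8) = -0.2580
  β = (-11 - (-1.4)·-0.0264 - (-3)·-0.7720) / (7.4) = -1.8045
  γ = (-7 - (-4)·-0.0264 - (-3)·-1.3209) / (8) = -1.3835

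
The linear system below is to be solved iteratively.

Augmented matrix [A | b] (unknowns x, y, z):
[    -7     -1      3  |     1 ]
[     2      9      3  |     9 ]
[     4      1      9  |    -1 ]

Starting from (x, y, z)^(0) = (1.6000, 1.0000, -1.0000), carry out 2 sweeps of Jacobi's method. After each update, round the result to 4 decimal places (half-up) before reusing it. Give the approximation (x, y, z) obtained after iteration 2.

Iteration 1:
  x = (1 - (-1)·1.0000 - (3)·-1.0000) / (-7) = -0.7143
  y = (9 - (2)·1.6000 - (3)·-1.0000) / (9) = 0.9778
  z = (-1 - (4)·1.6000 - (1)·1.0000) / (9) = -0.9333
Iteration 2:
  x = (1 - (-1)·0.9778 - (3)·-0.9333) / (-7) = -0.6825
  y = (9 - (2)·-0.7143 - (3)·-0.9333) / (9) = 1.4698
  z = (-1 - (4)·-0.7143 - (1)·0.9778) / (9) = 0.0977

(-0.6825, 1.4698, 0.0977)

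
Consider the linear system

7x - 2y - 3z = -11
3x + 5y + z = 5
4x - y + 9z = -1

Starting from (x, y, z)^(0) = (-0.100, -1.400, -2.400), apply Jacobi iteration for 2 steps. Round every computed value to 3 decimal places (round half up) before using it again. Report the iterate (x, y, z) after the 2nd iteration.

Iteration 1:
  x = (-11 - (-2)·-1.400 - (-3)·-2.400) / (7) = -3.000
  y = (5 - (3)·-0.100 - (1)·-2.400) / (5) = 1.540
  z = (-1 - (4)·-0.100 - (-1)·-1.400) / (9) = -0.222
Iteration 2:
  x = (-11 - (-2)·1.540 - (-3)·-0.222) / (7) = -1.227
  y = (5 - (3)·-3.000 - (1)·-0.222) / (5) = 2.844
  z = (-1 - (4)·-3.000 - (-1)·1.540) / (9) = 1.393

(-1.227, 2.844, 1.393)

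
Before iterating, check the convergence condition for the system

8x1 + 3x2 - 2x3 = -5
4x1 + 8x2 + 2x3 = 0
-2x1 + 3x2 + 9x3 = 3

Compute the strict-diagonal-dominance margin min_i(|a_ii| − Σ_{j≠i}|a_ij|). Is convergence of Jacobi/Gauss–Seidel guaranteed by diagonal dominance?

row 1: |8| − (3+2) = 3
row 2: |8| − (4+2) = 2
row 3: |9| − (2+3) = 4
minimum over rows = 2 → strictly diagonally dominant (convergence guaranteed)

2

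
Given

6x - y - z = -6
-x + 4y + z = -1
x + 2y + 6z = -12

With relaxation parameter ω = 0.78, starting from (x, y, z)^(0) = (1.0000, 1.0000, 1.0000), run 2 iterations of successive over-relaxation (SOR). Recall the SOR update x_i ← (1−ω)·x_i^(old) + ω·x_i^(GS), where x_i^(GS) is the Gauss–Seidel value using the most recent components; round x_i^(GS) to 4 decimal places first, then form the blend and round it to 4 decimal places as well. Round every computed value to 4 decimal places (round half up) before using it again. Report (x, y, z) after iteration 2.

(-1.0371, -0.2054, -1.6449)

Iteration 1:
  x: GS value = (-6 - (-1)·1.0000 - (-1)·1.0000) / (6) = -0.6667;  x ← (1−ω)·1.0000 + ω·-0.6667 = -0.3000
  y: GS value = (-1 - (-1)·-0.3000 - (1)·1.0000) / (4) = -0.5750;  y ← (1−ω)·1.0000 + ω·-0.5750 = -0.2285
  z: GS value = (-12 - (1)·-0.3000 - (2)·-0.2285) / (6) = -1.8738;  z ← (1−ω)·1.0000 + ω·-1.8738 = -1.2416
Iteration 2:
  x: GS value = (-6 - (-1)·-0.2285 - (-1)·-1.2416) / (6) = -1.2450;  x ← (1−ω)·-0.3000 + ω·-1.2450 = -1.0371
  y: GS value = (-1 - (-1)·-1.0371 - (1)·-1.2416) / (4) = -0.1989;  y ← (1−ω)·-0.2285 + ω·-0.1989 = -0.2054
  z: GS value = (-12 - (1)·-1.0371 - (2)·-0.2054) / (6) = -1.7587;  z ← (1−ω)·-1.2416 + ω·-1.7587 = -1.6449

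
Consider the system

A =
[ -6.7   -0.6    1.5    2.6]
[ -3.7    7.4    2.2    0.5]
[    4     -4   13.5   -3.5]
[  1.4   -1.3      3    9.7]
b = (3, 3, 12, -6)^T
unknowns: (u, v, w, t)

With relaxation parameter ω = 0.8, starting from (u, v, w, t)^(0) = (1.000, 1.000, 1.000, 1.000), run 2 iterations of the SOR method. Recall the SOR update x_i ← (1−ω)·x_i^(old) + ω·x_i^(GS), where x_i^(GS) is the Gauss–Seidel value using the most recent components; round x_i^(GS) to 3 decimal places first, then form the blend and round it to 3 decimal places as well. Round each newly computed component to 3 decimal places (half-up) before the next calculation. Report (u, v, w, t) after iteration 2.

(-0.304, 0.031, 0.899, -0.793)

Iteration 1:
  u: GS value = (3 - (-0.6)·1.000 - (1.5)·1.000 - (2.6)·1.000) / (-6.7) = 0.075;  u ← (1−ω)·1.000 + ω·0.075 = 0.260
  v: GS value = (3 - (-3.7)·0.260 - (2.2)·1.000 - (0.5)·1.000) / (7.4) = 0.171;  v ← (1−ω)·1.000 + ω·0.171 = 0.337
  w: GS value = (12 - (4)·0.260 - (-4)·0.337 - (-3.5)·1.000) / (13.5) = 1.171;  w ← (1−ω)·1.000 + ω·1.171 = 1.137
  t: GS value = (-6 - (1.4)·0.260 - (-1.3)·0.337 - (3)·1.137) / (9.7) = -0.963;  t ← (1−ω)·1.000 + ω·-0.963 = -0.570
Iteration 2:
  u: GS value = (3 - (-0.6)·0.337 - (1.5)·1.137 - (2.6)·-0.570) / (-6.7) = -0.445;  u ← (1−ω)·0.260 + ω·-0.445 = -0.304
  v: GS value = (3 - (-3.7)·-0.304 - (2.2)·1.137 - (0.5)·-0.570) / (7.4) = -0.046;  v ← (1−ω)·0.337 + ω·-0.046 = 0.031
  w: GS value = (12 - (4)·-0.304 - (-4)·0.031 - (-3.5)·-0.570) / (13.5) = 0.840;  w ← (1−ω)·1.137 + ω·0.840 = 0.899
  t: GS value = (-6 - (1.4)·-0.304 - (-1.3)·0.031 - (3)·0.899) / (9.7) = -0.849;  t ← (1−ω)·-0.570 + ω·-0.849 = -0.793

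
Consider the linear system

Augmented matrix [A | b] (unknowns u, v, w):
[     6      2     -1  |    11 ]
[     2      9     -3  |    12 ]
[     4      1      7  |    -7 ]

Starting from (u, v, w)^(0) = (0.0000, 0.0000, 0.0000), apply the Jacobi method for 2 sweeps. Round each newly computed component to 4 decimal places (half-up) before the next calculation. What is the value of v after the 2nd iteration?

0.5926

Iteration 1:
  u = (11 - (2)·0.0000 - (-1)·0.0000) / (6) = 1.8333
  v = (12 - (2)·0.0000 - (-3)·0.0000) / (9) = 1.3333
  w = (-7 - (4)·0.0000 - (1)·0.0000) / (7) = -1.0000
Iteration 2:
  u = (11 - (2)·1.3333 - (-1)·-1.0000) / (6) = 1.2222
  v = (12 - (2)·1.8333 - (-3)·-1.0000) / (9) = 0.5926
  w = (-7 - (4)·1.8333 - (1)·1.3333) / (7) = -2.2381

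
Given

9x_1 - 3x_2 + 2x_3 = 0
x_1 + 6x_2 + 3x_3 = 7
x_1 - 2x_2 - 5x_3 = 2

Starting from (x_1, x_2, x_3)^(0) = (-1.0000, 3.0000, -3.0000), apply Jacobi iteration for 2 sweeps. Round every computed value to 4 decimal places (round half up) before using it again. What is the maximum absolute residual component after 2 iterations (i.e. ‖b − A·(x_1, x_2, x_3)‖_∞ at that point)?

Iteration 1:
  x_1 = (0 - (-3)·3.0000 - (2)·-3.0000) / (9) = 1.6667
  x_2 = (7 - (1)·-1.0000 - (3)·-3.0000) / (6) = 2.8333
  x_3 = (2 - (1)·-1.0000 - (-2)·3.0000) / (-5) = -1.8000
Iteration 2:
  x_1 = (0 - (-3)·2.8333 - (2)·-1.8000) / (9) = 1.3444
  x_2 = (7 - (1)·1.6667 - (3)·-1.8000) / (6) = 1.7889
  x_3 = (2 - (1)·1.6667 - (-2)·2.8333) / (-5) = -1.2000
Residual b − A·x = (-4.3329, -1.4778, -1.7666); ∞-norm = 4.3329

4.3329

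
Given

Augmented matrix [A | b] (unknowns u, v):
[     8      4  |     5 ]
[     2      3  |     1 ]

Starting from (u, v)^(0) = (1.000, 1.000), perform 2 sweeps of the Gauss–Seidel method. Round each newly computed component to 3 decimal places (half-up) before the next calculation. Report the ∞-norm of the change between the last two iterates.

Iteration 1:
  u = (5 - (4)·1.000) / (8) = 0.125
  v = (1 - (2)·0.125) / (3) = 0.250
Iteration 2:
  u = (5 - (4)·0.250) / (8) = 0.500
  v = (1 - (2)·0.500) / (3) = 0.000
Change: (0.375, -0.250) → max |·| = 0.375

0.375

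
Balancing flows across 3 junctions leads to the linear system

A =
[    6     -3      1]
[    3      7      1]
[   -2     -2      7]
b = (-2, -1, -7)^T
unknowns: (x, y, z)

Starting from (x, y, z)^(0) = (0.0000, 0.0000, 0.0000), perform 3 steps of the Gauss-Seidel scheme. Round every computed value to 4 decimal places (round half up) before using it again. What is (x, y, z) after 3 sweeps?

Iteration 1:
  x = (-2 - (-3)·0.0000 - (1)·0.0000) / (6) = -0.3333
  y = (-1 - (3)·-0.3333 - (1)·0.0000) / (7) = 0.0000
  z = (-7 - (-2)·-0.3333 - (-2)·0.0000) / (7) = -1.0952
Iteration 2:
  x = (-2 - (-3)·0.0000 - (1)·-1.0952) / (6) = -0.1508
  y = (-1 - (3)·-0.1508 - (1)·-1.0952) / (7) = 0.0782
  z = (-7 - (-2)·-0.1508 - (-2)·0.0782) / (7) = -1.0207
Iteration 3:
  x = (-2 - (-3)·0.0782 - (1)·-1.0207) / (6) = -0.1241
  y = (-1 - (3)·-0.1241 - (1)·-1.0207) / (7) = 0.0561
  z = (-7 - (-2)·-0.1241 - (-2)·0.0561) / (7) = -1.0194

(-0.1241, 0.0561, -1.0194)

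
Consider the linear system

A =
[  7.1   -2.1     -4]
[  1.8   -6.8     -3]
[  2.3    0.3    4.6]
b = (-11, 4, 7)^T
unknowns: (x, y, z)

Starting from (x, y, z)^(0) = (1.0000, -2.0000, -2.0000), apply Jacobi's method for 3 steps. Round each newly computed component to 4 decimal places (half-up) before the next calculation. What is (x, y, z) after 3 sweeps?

Iteration 1:
  x = (-11 - (-2.1)·-2.0000 - (-4)·-2.0000) / (7.1) = -3.2676
  y = (4 - (1.8)·1.0000 - (-3)·-2.0000) / (-6.8) = 0.5588
  z = (7 - (2.3)·1.0000 - (0.3)·-2.0000) / (4.6) = 1.1522
Iteration 2:
  x = (-11 - (-2.1)·0.5588 - (-4)·1.1522) / (7.1) = -0.7349
  y = (4 - (1.8)·-3.2676 - (-3)·1.1522) / (-6.8) = -1.9615
  z = (7 - (2.3)·-3.2676 - (0.3)·0.5588) / (4.6) = 3.1191
Iteration 3:
  x = (-11 - (-2.1)·-1.9615 - (-4)·3.1191) / (7.1) = -0.3722
  y = (4 - (1.8)·-0.7349 - (-3)·3.1191) / (-6.8) = -2.1588
  z = (7 - (2.3)·-0.7349 - (0.3)·-1.9615) / (4.6) = 2.0171

(-0.3722, -2.1588, 2.0171)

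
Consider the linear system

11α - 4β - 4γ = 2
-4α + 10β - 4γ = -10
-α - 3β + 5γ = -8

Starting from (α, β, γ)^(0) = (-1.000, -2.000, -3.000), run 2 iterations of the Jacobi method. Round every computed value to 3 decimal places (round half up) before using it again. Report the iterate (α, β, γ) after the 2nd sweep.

Iteration 1:
  α = (2 - (-4)·-2.000 - (-4)·-3.000) / (11) = -1.636
  β = (-10 - (-4)·-1.000 - (-4)·-3.000) / (10) = -2.600
  γ = (-8 - (-1)·-1.000 - (-3)·-2.000) / (5) = -3.000
Iteration 2:
  α = (2 - (-4)·-2.600 - (-4)·-3.000) / (11) = -1.855
  β = (-10 - (-4)·-1.636 - (-4)·-3.000) / (10) = -2.854
  γ = (-8 - (-1)·-1.636 - (-3)·-2.600) / (5) = -3.487

(-1.855, -2.854, -3.487)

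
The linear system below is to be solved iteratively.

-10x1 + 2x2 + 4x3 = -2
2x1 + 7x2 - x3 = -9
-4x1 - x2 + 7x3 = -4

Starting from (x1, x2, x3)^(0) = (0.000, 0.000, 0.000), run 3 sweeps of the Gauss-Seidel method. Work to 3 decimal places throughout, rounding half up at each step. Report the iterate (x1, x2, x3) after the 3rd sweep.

Iteration 1:
  x1 = (-2 - (2)·0.000 - (4)·0.000) / (-10) = 0.200
  x2 = (-9 - (2)·0.200 - (-1)·0.000) / (7) = -1.343
  x3 = (-4 - (-4)·0.200 - (-1)·-1.343) / (7) = -0.649
Iteration 2:
  x1 = (-2 - (2)·-1.343 - (4)·-0.649) / (-10) = -0.328
  x2 = (-9 - (2)·-0.328 - (-1)·-0.649) / (7) = -1.285
  x3 = (-4 - (-4)·-0.328 - (-1)·-1.285) / (7) = -0.942
Iteration 3:
  x1 = (-2 - (2)·-1.285 - (4)·-0.942) / (-10) = -0.434
  x2 = (-9 - (2)·-0.434 - (-1)·-0.942) / (7) = -1.296
  x3 = (-4 - (-4)·-0.434 - (-1)·-1.296) / (7) = -1.005

(-0.434, -1.296, -1.005)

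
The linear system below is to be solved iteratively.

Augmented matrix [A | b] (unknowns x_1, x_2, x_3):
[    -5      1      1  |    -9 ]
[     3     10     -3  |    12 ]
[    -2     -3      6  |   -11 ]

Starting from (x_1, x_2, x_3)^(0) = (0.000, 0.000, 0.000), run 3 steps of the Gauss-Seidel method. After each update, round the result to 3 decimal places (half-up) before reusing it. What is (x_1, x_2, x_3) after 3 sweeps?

Iteration 1:
  x_1 = (-9 - (1)·0.000 - (1)·0.000) / (-5) = 1.800
  x_2 = (12 - (3)·1.800 - (-3)·0.000) / (10) = 0.660
  x_3 = (-11 - (-2)·1.800 - (-3)·0.660) / (6) = -0.903
Iteration 2:
  x_1 = (-9 - (1)·0.660 - (1)·-0.903) / (-5) = 1.751
  x_2 = (12 - (3)·1.751 - (-3)·-0.903) / (10) = 0.404
  x_3 = (-11 - (-2)·1.751 - (-3)·0.404) / (6) = -1.048
Iteration 3:
  x_1 = (-9 - (1)·0.404 - (1)·-1.048) / (-5) = 1.671
  x_2 = (12 - (3)·1.671 - (-3)·-1.048) / (10) = 0.384
  x_3 = (-11 - (-2)·1.671 - (-3)·0.384) / (6) = -1.084

(1.671, 0.384, -1.084)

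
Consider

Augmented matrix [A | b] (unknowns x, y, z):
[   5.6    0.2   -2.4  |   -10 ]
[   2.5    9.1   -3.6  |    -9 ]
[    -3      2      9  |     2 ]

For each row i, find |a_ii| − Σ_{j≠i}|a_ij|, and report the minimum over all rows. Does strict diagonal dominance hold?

3

row 1: |5.6| − (0.2+2.4) = 3
row 2: |9.1| − (2.5+3.6) = 3
row 3: |9| − (3+2) = 4
minimum over rows = 3 → strictly diagonally dominant (convergence guaranteed)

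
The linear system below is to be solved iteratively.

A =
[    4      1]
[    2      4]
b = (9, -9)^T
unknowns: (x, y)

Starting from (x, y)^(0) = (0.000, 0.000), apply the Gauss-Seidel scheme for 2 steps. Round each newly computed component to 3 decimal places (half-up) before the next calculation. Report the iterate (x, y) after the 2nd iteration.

Iteration 1:
  x = (9 - (1)·0.000) / (4) = 2.250
  y = (-9 - (2)·2.250) / (4) = -3.375
Iteration 2:
  x = (9 - (1)·-3.375) / (4) = 3.094
  y = (-9 - (2)·3.094) / (4) = -3.797

(3.094, -3.797)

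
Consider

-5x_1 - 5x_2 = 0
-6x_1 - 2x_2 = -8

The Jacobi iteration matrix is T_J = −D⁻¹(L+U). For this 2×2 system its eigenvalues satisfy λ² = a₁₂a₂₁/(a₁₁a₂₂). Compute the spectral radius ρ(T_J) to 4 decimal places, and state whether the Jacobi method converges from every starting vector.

a₁₂a₂₁/(a₁₁a₂₂) = (-5)·(-6) / ((-5)·(-2)) = 3.000000
ρ = √|3.000000| = √3.000000 = 1.7321
ρ > 1, so Jacobi diverges

1.7321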